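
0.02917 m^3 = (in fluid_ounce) 986.4. Check: 1 fluid_ounce = 2.957353e-05 m^3, so 0.02917 m^3 = 0.02917 / 2.957353e-05 = 986.35504 fluid_ounce ≈ 986.4 fluid_ounce (4 s.f.).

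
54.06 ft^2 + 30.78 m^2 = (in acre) 1 ft^2 = 0.09290304 m^2, so 54.06 ft^2 = 54.06 * 0.09290304 = 5.0223383 m^2. 30.78 m^2 is already in m^2. Sum: 5.0223383 + 30.78 = 35.802338 m^2. 1 acre = 4046.8564 m^2, so 35.802338 m^2 = 35.802338 / 4046.8564 = 0.0088469505 acre ≈ 0.008847 acre (4 s.f.). Final answer: 0.008847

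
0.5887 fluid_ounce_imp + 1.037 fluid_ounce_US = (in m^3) 1 fluid_ounce_imp = 2.8413063e-05 m^3, so 0.5887 fluid_ounce_imp = 0.5887 * 2.8413063e-05 = 1.672677e-05 m^3. 1 fluid_ounce_US = 2.957353e-05 m^3, so 1.037 fluid_ounce_US = 1.037 * 2.957353e-05 = 3.066775e-05 m^3. Sum: 1.672677e-05 + 3.066775e-05 = 4.739452e-05 m^3. Result: 4.739452e-05 m^3 ≈ 4.739e-05 m^3 (4 s.f.). Final answer: 4.739e-05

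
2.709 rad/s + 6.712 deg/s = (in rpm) 26.99. Check: 2.709 rad/s is already in rad/s. 1 deg/s = 0.017453293 rad/s, so 6.712 deg/s = 6.712 * 0.017453293 = 0.1171465 rad/s. Sum: 2.709 + 0.1171465 = 2.8261465 rad/s. 1 rpm = 0.10471976 rad/s, so 2.8261465 rad/s = 2.8261465 / 0.10471976 = 26.987711 rpm ≈ 26.99 rpm (4 s.f.).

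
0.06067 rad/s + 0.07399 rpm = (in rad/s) 0.06067 rad/s is already in rad/s. 1 rpm = 0.10471976 rad/s, so 0.07399 rpm = 0.07399 * 0.10471976 = 0.0077482147 rad/s. Sum: 0.06067 + 0.0077482147 = 0.068418215 rad/s. Result: 0.068418215 rad/s ≈ 0.06842 rad/s (4 s.f.). Final answer: 0.06842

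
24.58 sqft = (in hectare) 0.0002284. Check: 1 sqft = 0.09290304 m^2, so 24.58 sqft = 24.58 * 0.09290304 = 2.2835567 m^2. 1 hectare = 10000 m^2, so 2.2835567 m^2 = 2.2835567 / 10000 = 0.00022835567 hectare ≈ 0.0002284 hectare (4 s.f.).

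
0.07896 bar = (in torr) 1 bar = 100000 Pa, so 0.07896 bar = 0.07896 * 100000 = 7896 Pa. 1 torr = 133.32237 Pa, so 7896 Pa = 7896 / 133.32237 = 59.22487 torr ≈ 59.22 torr (4 s.f.). Final answer: 59.22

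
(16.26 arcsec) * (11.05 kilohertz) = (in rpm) 8.318. Check: 1 arcsec = 4.8481368e-06 rad, so 16.26 arcsec = 16.26 * 4.8481368e-06 = 7.8830705e-05 rad. 1 kilohertz = 1000 Hz, so 11.05 kilohertz = 11.05 * 1000 = 11050 Hz. Combine: 7.8830705e-05 rad * 11050 Hz = 0.87107929 rad/s. 1 rpm = 0.10471976 rad/s, so 0.87107929 rad/s = 0.87107929 / 0.10471976 = 8.3181944 rpm ≈ 8.318 rpm (4 s.f.).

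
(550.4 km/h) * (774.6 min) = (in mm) 1 km/h = 0.27777778 m/s, so 550.4 km/h = 550.4 * 0.27777778 = 152.88889 m/s. 1 min = 60 s, so 774.6 min = 774.6 * 60 = 46476 s. Combine: 152.88889 m/s * 46476 s = 7105664 m. 1 mm = 0.001 m, so 7105664 m = 7105664 / 0.001 = 7.105664e+09 mm ≈ 7.106e+09 mm (4 s.f.). Final answer: 7.106e+09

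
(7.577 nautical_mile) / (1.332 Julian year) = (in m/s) 1 nautical_mile = 1852 m, so 7.577 nautical_mile = 7.577 * 1852 = 14032.604 m. 1 Julian year = 31557600 s, so 1.332 Julian year = 1.332 * 31557600 = 42034723 s. Combine: 14032.604 m / 42034723 s = 0.00033383362 m/s. Result: 0.00033383362 m/s ≈ 0.0003338 m/s (4 s.f.). Final answer: 0.0003338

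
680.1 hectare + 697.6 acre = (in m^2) 9.624e+06. Check: 1 hectare = 10000 m^2, so 680.1 hectare = 680.1 * 10000 = 6801000 m^2. 1 acre = 4046.8564 m^2, so 697.6 acre = 697.6 * 4046.8564 = 2823087 m^2. Sum: 6801000 + 2823087 = 9624087 m^2. Result: 9624087 m^2 ≈ 9.624e+06 m^2 (4 s.f.).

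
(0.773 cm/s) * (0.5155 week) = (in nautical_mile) 1.301. Check: 1 cm/s = 0.01 m/s, so 0.773 cm/s = 0.773 * 0.01 = 0.00773 m/s. 1 week = 604800 s, so 0.5155 week = 0.5155 * 604800 = 311774.4 s. Combine: 0.00773 m/s * 311774.4 s = 2410.0161 m. 1 nautical_mile = 1852 m, so 2410.0161 m = 2410.0161 / 1852 = 1.3013046 nautical_mile ≈ 1.301 nautical_mile (4 s.f.).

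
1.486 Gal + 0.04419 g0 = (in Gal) 44.82. Check: 1 Gal = 0.01 m/s^2, so 1.486 Gal = 1.486 * 0.01 = 0.01486 m/s^2. 1 g0 = 9.80665 m/s^2, so 0.04419 g0 = 0.04419 * 9.80665 = 0.43335586 m/s^2. Sum: 0.01486 + 0.43335586 = 0.44821586 m/s^2. 1 Gal = 0.01 m/s^2, so 0.44821586 m/s^2 = 0.44821586 / 0.01 = 44.821586 Gal ≈ 44.82 Gal (4 s.f.).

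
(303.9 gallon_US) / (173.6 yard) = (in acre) 1 gallon_US = 0.0037854118 m^3, so 303.9 gallon_US = 303.9 * 0.0037854118 = 1.1503866 m^3. 1 yard = 0.9144 m, so 173.6 yard = 173.6 * 0.9144 = 158.73984 m. Combine: 1.1503866 m^3 / 158.73984 m = 0.0072469938 m^2. 1 acre = 4046.8564 m^2, so 0.0072469938 m^2 = 0.0072469938 / 4046.8564 = 1.7907712e-06 acre ≈ 1.791e-06 acre (4 s.f.). Final answer: 1.791e-06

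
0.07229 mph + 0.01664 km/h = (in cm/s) 3.694. Check: 1 mph = 0.44704 m/s, so 0.07229 mph = 0.07229 * 0.44704 = 0.032316522 m/s. 1 km/h = 0.27777778 m/s, so 0.01664 km/h = 0.01664 * 0.27777778 = 0.0046222222 m/s. Sum: 0.032316522 + 0.0046222222 = 0.036938744 m/s. 1 cm/s = 0.01 m/s, so 0.036938744 m/s = 0.036938744 / 0.01 = 3.6938744 cm/s ≈ 3.694 cm/s (4 s.f.).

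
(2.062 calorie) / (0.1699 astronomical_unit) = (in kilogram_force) 3.461e-11. Check: 1 calorie = 4.184 J, so 2.062 calorie = 2.062 * 4.184 = 8.627408 J. 1 astronomical_unit = 1.4959787e+11 m, so 0.1699 astronomical_unit = 0.1699 * 1.4959787e+11 = 2.5416678e+10 m. Combine: 8.627408 J / 2.5416678e+10 m = 3.3943885e-10 N. 1 kilogram_force = 9.80665 N, so 3.3943885e-10 N = 3.3943885e-10 / 9.80665 = 3.461313e-11 kilogram_force ≈ 3.461e-11 kilogram_force (4 s.f.).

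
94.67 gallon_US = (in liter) 358.4. Check: 1 gallon_US = 0.0037854118 m^3, so 94.67 gallon_US = 94.67 * 0.0037854118 = 0.35836493 m^3. 1 liter = 0.001 m^3, so 0.35836493 m^3 = 0.35836493 / 0.001 = 358.36493 liter ≈ 358.4 liter (4 s.f.).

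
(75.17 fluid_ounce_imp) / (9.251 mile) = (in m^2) 1.435e-07. Check: 1 fluid_ounce_imp = 2.8413063e-05 m^3, so 75.17 fluid_ounce_imp = 75.17 * 2.8413063e-05 = 0.0021358099 m^3. 1 mile = 1609.344 m, so 9.251 mile = 9.251 * 1609.344 = 14888.041 m. Combine: 0.0021358099 m^3 / 14888.041 m = 1.4345809e-07 m^2. Result: 1.4345809e-07 m^2 ≈ 1.435e-07 m^2 (4 s.f.).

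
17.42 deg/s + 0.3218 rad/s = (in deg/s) 1 deg/s = 0.017453293 rad/s, so 17.42 deg/s = 17.42 * 0.017453293 = 0.30403636 rad/s. 0.3218 rad/s is already in rad/s. Sum: 0.30403636 + 0.3218 = 0.62583636 rad/s. 1 deg/s = 0.017453293 rad/s, so 0.62583636 rad/s = 0.62583636 / 0.017453293 = 35.857782 deg/s ≈ 35.86 deg/s (4 s.f.). Final answer: 35.86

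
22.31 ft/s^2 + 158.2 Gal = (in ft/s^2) 1 ft/s^2 = 0.3048 m/s^2, so 22.31 ft/s^2 = 22.31 * 0.3048 = 6.800088 m/s^2. 1 Gal = 0.01 m/s^2, so 158.2 Gal = 158.2 * 0.01 = 1.582 m/s^2. Sum: 6.800088 + 1.582 = 8.382088 m/s^2. 1 ft/s^2 = 0.3048 m/s^2, so 8.382088 m/s^2 = 8.382088 / 0.3048 = 27.500289 ft/s^2 ≈ 27.5 ft/s^2 (4 s.f.). Final answer: 27.5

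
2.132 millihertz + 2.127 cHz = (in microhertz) 1 millihertz = 0.001 Hz, so 2.132 millihertz = 2.132 * 0.001 = 0.002132 Hz. 1 cHz = 0.01 Hz, so 2.127 cHz = 2.127 * 0.01 = 0.02127 Hz. Sum: 0.002132 + 0.02127 = 0.023402 Hz. 1 microhertz = 1e-06 Hz, so 0.023402 Hz = 0.023402 / 1e-06 = 23402 microhertz ≈ 2.34e+04 microhertz (4 s.f.). Final answer: 2.34e+04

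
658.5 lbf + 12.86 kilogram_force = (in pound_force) 1 lbf = 4.4482216 N, so 658.5 lbf = 658.5 * 4.4482216 = 2929.1539 N. 1 kilogram_force = 9.80665 N, so 12.86 kilogram_force = 12.86 * 9.80665 = 126.11352 N. Sum: 2929.1539 + 126.11352 = 3055.2675 N. 1 pound_force = 4.4482216 N, so 3055.2675 N = 3055.2675 / 4.4482216 = 686.85145 pound_force ≈ 686.9 pound_force (4 s.f.). Final answer: 686.9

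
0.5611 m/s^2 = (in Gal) 56.11. Check: 1 Gal = 0.01 m/s^2, so 0.5611 m/s^2 = 0.5611 / 0.01 = 56.11 Gal.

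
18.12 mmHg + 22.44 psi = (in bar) 1 mmHg = 133.32237 Pa, so 18.12 mmHg = 18.12 * 133.32237 = 2415.8013 Pa. 1 psi = 6894.7573 Pa, so 22.44 psi = 22.44 * 6894.7573 = 154718.35 Pa. Sum: 2415.8013 + 154718.35 = 157134.15 Pa. 1 bar = 100000 Pa, so 157134.15 Pa = 157134.15 / 100000 = 1.5713415 bar ≈ 1.571 bar (4 s.f.). Final answer: 1.571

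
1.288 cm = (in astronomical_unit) 8.61e-14. Check: 1 cm = 0.01 m, so 1.288 cm = 1.288 * 0.01 = 0.01288 m. 1 astronomical_unit = 1.4959787e+11 m, so 0.01288 m = 0.01288 / 1.4959787e+11 = 8.6097482e-14 astronomical_unit ≈ 8.61e-14 astronomical_unit (4 s.f.).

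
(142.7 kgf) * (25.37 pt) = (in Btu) 1 kgf = 9.80665 N, so 142.7 kgf = 142.7 * 9.80665 = 1399.409 N. 1 pt = 0.00035277778 m, so 25.37 pt = 25.37 * 0.00035277778 = 0.0089499722 m. Combine: 1399.409 N * 0.0089499722 m = 12.524671 J. 1 Btu = 1055.0559 J, so 12.524671 J = 12.524671 / 1055.0559 = 0.011871098 Btu ≈ 0.01187 Btu (4 s.f.). Final answer: 0.01187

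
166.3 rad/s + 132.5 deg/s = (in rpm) 166.3 rad/s is already in rad/s. 1 deg/s = 0.017453293 rad/s, so 132.5 deg/s = 132.5 * 0.017453293 = 2.3125613 rad/s. Sum: 166.3 + 2.3125613 = 168.61256 rad/s. 1 rpm = 0.10471976 rad/s, so 168.61256 rad/s = 168.61256 / 0.10471976 = 1610.1314 rpm ≈ 1610 rpm (4 s.f.). Final answer: 1610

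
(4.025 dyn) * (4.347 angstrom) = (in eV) 1 dyn = 1e-05 N, so 4.025 dyn = 4.025 * 1e-05 = 4.025e-05 N. 1 angstrom = 1e-10 m, so 4.347 angstrom = 4.347 * 1e-10 = 4.347e-10 m. Combine: 4.025e-05 N * 4.347e-10 m = 1.7496675e-14 J. 1 eV = 1.6021766e-19 J, so 1.7496675e-14 J = 1.7496675e-14 / 1.6021766e-19 = 109205.66 eV ≈ 1.092e+05 eV (4 s.f.). Final answer: 1.092e+05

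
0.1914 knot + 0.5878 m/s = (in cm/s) 1 knot = 0.51444444 m/s, so 0.1914 knot = 0.1914 * 0.51444444 = 0.098464667 m/s. 0.5878 m/s is already in m/s. Sum: 0.098464667 + 0.5878 = 0.68626467 m/s. 1 cm/s = 0.01 m/s, so 0.68626467 m/s = 0.68626467 / 0.01 = 68.626467 cm/s ≈ 68.63 cm/s (4 s.f.). Final answer: 68.63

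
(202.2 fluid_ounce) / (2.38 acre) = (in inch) 1 fluid_ounce = 2.957353e-05 m^3, so 202.2 fluid_ounce = 202.2 * 2.957353e-05 = 0.0059797677 m^3. 1 acre = 4046.8564 m^2, so 2.38 acre = 2.38 * 4046.8564 = 9631.5183 m^2. Combine: 0.0059797677 m^3 / 9631.5183 m^2 = 6.2085411e-07 m. 1 inch = 0.0254 m, so 6.2085411e-07 m = 6.2085411e-07 / 0.0254 = 2.4443075e-05 inch ≈ 2.444e-05 inch (4 s.f.). Final answer: 2.444e-05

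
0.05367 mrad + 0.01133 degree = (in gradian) 1 mrad = 0.001 rad, so 0.05367 mrad = 0.05367 * 0.001 = 5.367e-05 rad. 1 degree = 0.017453293 rad, so 0.01133 degree = 0.01133 * 0.017453293 = 0.0001977458 rad. Sum: 5.367e-05 + 0.0001977458 = 0.0002514158 rad. 1 gradian = 0.015707963 rad, so 0.0002514158 rad = 0.0002514158 / 0.015707963 = 0.016005627 gradian ≈ 0.01601 gradian (4 s.f.). Final answer: 0.01601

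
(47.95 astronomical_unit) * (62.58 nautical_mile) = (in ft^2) 8.949e+18. Check: 1 astronomical_unit = 1.4959787e+11 m, so 47.95 astronomical_unit = 47.95 * 1.4959787e+11 = 7.1732179e+12 m. 1 nautical_mile = 1852 m, so 62.58 nautical_mile = 62.58 * 1852 = 115898.16 m. Combine: 7.1732179e+12 m * 115898.16 m = 8.3136276e+17 m^2. 1 ft^2 = 0.09290304 m^2, so 8.3136276e+17 m^2 = 8.3136276e+17 / 0.09290304 = 8.9487142e+18 ft^2 ≈ 8.949e+18 ft^2 (4 s.f.).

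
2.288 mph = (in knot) 1 mph = 0.44704 m/s, so 2.288 mph = 2.288 * 0.44704 = 1.0228275 m/s. 1 knot = 0.51444444 m/s, so 1.0228275 m/s = 1.0228275 / 0.51444444 = 1.9882176 knot ≈ 1.988 knot (4 s.f.). Final answer: 1.988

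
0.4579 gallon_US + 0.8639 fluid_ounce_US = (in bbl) 1 gallon_US = 0.0037854118 m^3, so 0.4579 gallon_US = 0.4579 * 0.0037854118 = 0.0017333401 m^3. 1 fluid_ounce_US = 2.957353e-05 m^3, so 0.8639 fluid_ounce_US = 0.8639 * 2.957353e-05 = 2.5548572e-05 m^3. Sum: 0.0017333401 + 2.5548572e-05 = 0.0017588886 m^3. 1 bbl = 0.15898729 m^3, so 0.0017588886 m^3 = 0.0017588886 / 0.15898729 = 0.011063077 bbl ≈ 0.01106 bbl (4 s.f.). Final answer: 0.01106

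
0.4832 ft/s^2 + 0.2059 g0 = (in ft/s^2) 1 ft/s^2 = 0.3048 m/s^2, so 0.4832 ft/s^2 = 0.4832 * 0.3048 = 0.14727936 m/s^2. 1 g0 = 9.80665 m/s^2, so 0.2059 g0 = 0.2059 * 9.80665 = 2.0191892 m/s^2. Sum: 0.14727936 + 2.0191892 = 2.1664686 m/s^2. 1 ft/s^2 = 0.3048 m/s^2, so 2.1664686 m/s^2 = 2.1664686 / 0.3048 = 7.1078366 ft/s^2 ≈ 7.108 ft/s^2 (4 s.f.). Final answer: 7.108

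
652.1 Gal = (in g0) 1 Gal = 0.01 m/s^2, so 652.1 Gal = 652.1 * 0.01 = 6.521 m/s^2. 1 g0 = 9.80665 m/s^2, so 6.521 m/s^2 = 6.521 / 9.80665 = 0.66495694 g0 ≈ 0.665 g0 (4 s.f.). Final answer: 0.665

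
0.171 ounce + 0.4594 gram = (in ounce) 0.1872. Check: 1 ounce = 0.028349523 kg, so 0.171 ounce = 0.171 * 0.028349523 = 0.0048477685 kg. 1 gram = 0.001 kg, so 0.4594 gram = 0.4594 * 0.001 = 0.0004594 kg. Sum: 0.0048477685 + 0.0004594 = 0.0053071685 kg. 1 ounce = 0.028349523 kg, so 0.0053071685 kg = 0.0053071685 / 0.028349523 = 0.18720486 ounce ≈ 0.1872 ounce (4 s.f.).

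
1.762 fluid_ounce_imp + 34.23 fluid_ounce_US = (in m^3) 0.001062. Check: 1 fluid_ounce_imp = 2.8413063e-05 m^3, so 1.762 fluid_ounce_imp = 1.762 * 2.8413063e-05 = 5.0063816e-05 m^3. 1 fluid_ounce_US = 2.957353e-05 m^3, so 34.23 fluid_ounce_US = 34.23 * 2.957353e-05 = 0.0010123019 m^3. Sum: 5.0063816e-05 + 0.0010123019 = 0.0010623657 m^3. Result: 0.0010623657 m^3 ≈ 0.001062 m^3 (4 s.f.).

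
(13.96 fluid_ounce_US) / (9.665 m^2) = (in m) 1 fluid_ounce_US = 2.957353e-05 m^3, so 13.96 fluid_ounce_US = 13.96 * 2.957353e-05 = 0.00041284647 m^3. 9.665 m^2 is already in m^2. Combine: 0.00041284647 m^3 / 9.665 m^2 = 4.2715621e-05 m. Result: 4.2715621e-05 m ≈ 4.272e-05 m (4 s.f.). Final answer: 4.272e-05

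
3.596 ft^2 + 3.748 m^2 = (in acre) 0.001009. Check: 1 ft^2 = 0.09290304 m^2, so 3.596 ft^2 = 3.596 * 0.09290304 = 0.33407933 m^2. 3.748 m^2 is already in m^2. Sum: 0.33407933 + 3.748 = 4.0820793 m^2. 1 acre = 4046.8564 m^2, so 4.0820793 m^2 = 4.0820793 / 4046.8564 = 0.0010087038 acre ≈ 0.001009 acre (4 s.f.).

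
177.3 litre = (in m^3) 1 litre = 0.001 m^3, so 177.3 litre = 177.3 * 0.001 = 0.1773 m^3. Result: 0.1773 m^3. Final answer: 0.1773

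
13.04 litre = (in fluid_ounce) 440.9. Check: 1 litre = 0.001 m^3, so 13.04 litre = 13.04 * 0.001 = 0.01304 m^3. 1 fluid_ounce = 2.957353e-05 m^3, so 0.01304 m^3 = 0.01304 / 2.957353e-05 = 440.93486 fluid_ounce ≈ 440.9 fluid_ounce (4 s.f.).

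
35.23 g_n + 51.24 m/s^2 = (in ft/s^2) 1 g_n = 9.80665 m/s^2, so 35.23 g_n = 35.23 * 9.80665 = 345.48828 m/s^2. 51.24 m/s^2 is already in m/s^2. Sum: 345.48828 + 51.24 = 396.72828 m/s^2. 1 ft/s^2 = 0.3048 m/s^2, so 396.72828 m/s^2 = 396.72828 / 0.3048 = 1301.602 ft/s^2 ≈ 1302 ft/s^2 (4 s.f.). Final answer: 1302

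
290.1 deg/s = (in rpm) 48.35. Check: 1 deg/s = 0.017453293 rad/s, so 290.1 deg/s = 290.1 * 0.017453293 = 5.0632002 rad/s. 1 rpm = 0.10471976 rad/s, so 5.0632002 rad/s = 5.0632002 / 0.10471976 = 48.35 rpm.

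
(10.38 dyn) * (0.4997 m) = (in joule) 1 dyn = 1e-05 N, so 10.38 dyn = 10.38 * 1e-05 = 0.0001038 N. 0.4997 m is already in m. Combine: 0.0001038 N * 0.4997 m = 5.186886e-05 J. 5.186886e-05 J = 5.186886e-05 joule ≈ 5.187e-05 joule (4 s.f.). Final answer: 5.187e-05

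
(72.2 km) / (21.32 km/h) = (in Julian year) 0.0003863. Check: 1 km = 1000 m, so 72.2 km = 72.2 * 1000 = 72200 m. 1 km/h = 0.27777778 m/s, so 21.32 km/h = 21.32 * 0.27777778 = 5.9222222 m/s. Combine: 72200 m / 5.9222222 m/s = 12191.37 s. 1 Julian year = 31557600 s, so 12191.37 s = 12191.37 / 31557600 = 0.00038632119 Julian year ≈ 0.0003863 Julian year (4 s.f.).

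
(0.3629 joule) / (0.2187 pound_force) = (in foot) 0.3629 joule = 0.3629 J. 1 pound_force = 4.4482216 N, so 0.2187 pound_force = 0.2187 * 4.4482216 = 0.97282607 N. Combine: 0.3629 J / 0.97282607 N = 0.37303688 m. 1 foot = 0.3048 m, so 0.37303688 m = 0.37303688 / 0.3048 = 1.2238743 foot ≈ 1.224 foot (4 s.f.). Final answer: 1.224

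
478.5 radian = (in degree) 478.5 radian = 478.5 rad. 1 degree = 0.017453293 rad, so 478.5 rad = 478.5 / 0.017453293 = 27416.03 degree ≈ 2.742e+04 degree (4 s.f.). Final answer: 2.742e+04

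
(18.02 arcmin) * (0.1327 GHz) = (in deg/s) 1 arcmin = 0.00029088821 rad, so 18.02 arcmin = 18.02 * 0.00029088821 = 0.0052418055 rad. 1 GHz = 1e+09 Hz, so 0.1327 GHz = 0.1327 * 1e+09 = 1.327e+08 Hz. Combine: 0.0052418055 rad * 1.327e+08 Hz = 695587.59 rad/s. 1 deg/s = 0.017453293 rad/s, so 695587.59 rad/s = 695587.59 / 0.017453293 = 39854233 deg/s ≈ 3.985e+07 deg/s (4 s.f.). Final answer: 3.985e+07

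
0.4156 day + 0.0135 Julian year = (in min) 7699. Check: 1 day = 86400 s, so 0.4156 day = 0.4156 * 86400 = 35907.84 s. 1 Julian year = 31557600 s, so 0.0135 Julian year = 0.0135 * 31557600 = 426027.6 s. Sum: 35907.84 + 426027.6 = 461935.44 s. 1 min = 60 s, so 461935.44 s = 461935.44 / 60 = 7698.924 min ≈ 7699 min (4 s.f.).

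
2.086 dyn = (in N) 2.086e-05. Check: 1 dyn = 1e-05 N, so 2.086 dyn = 2.086 * 1e-05 = 2.086e-05 N. Result: 2.086e-05 N.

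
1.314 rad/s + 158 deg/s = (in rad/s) 1.314 rad/s is already in rad/s. 1 deg/s = 0.017453293 rad/s, so 158 deg/s = 158 * 0.017453293 = 2.7576202 rad/s. Sum: 1.314 + 2.7576202 = 4.0716202 rad/s. Result: 4.0716202 rad/s ≈ 4.072 rad/s (4 s.f.). Final answer: 4.072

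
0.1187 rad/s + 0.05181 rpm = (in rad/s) 0.1241. Check: 0.1187 rad/s is already in rad/s. 1 rpm = 0.10471976 rad/s, so 0.05181 rpm = 0.05181 * 0.10471976 = 0.0054255305 rad/s. Sum: 0.1187 + 0.0054255305 = 0.12412553 rad/s. Result: 0.12412553 rad/s ≈ 0.1241 rad/s (4 s.f.).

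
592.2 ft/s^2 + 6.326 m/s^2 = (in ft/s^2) 613. Check: 1 ft/s^2 = 0.3048 m/s^2, so 592.2 ft/s^2 = 592.2 * 0.3048 = 180.50256 m/s^2. 6.326 m/s^2 is already in m/s^2. Sum: 180.50256 + 6.326 = 186.82856 m/s^2. 1 ft/s^2 = 0.3048 m/s^2, so 186.82856 m/s^2 = 186.82856 / 0.3048 = 612.95459 ft/s^2 ≈ 613 ft/s^2 (4 s.f.).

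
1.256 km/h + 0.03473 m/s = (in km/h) 1.381. Check: 1 km/h = 0.27777778 m/s, so 1.256 km/h = 1.256 * 0.27777778 = 0.34888889 m/s. 0.03473 m/s is already in m/s. Sum: 0.34888889 + 0.03473 = 0.38361889 m/s. 1 km/h = 0.27777778 m/s, so 0.38361889 m/s = 0.38361889 / 0.27777778 = 1.381028 km/h ≈ 1.381 km/h (4 s.f.).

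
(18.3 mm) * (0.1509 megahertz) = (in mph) 6177. Check: 1 mm = 0.001 m, so 18.3 mm = 18.3 * 0.001 = 0.0183 m. 1 megahertz = 1000000 Hz, so 0.1509 megahertz = 0.1509 * 1000000 = 150900 Hz. Combine: 0.0183 m * 150900 Hz = 2761.47 m/s. 1 mph = 0.44704 m/s, so 2761.47 m/s = 2761.47 / 0.44704 = 6177.2325 mph ≈ 6177 mph (4 s.f.).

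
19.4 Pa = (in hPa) 1 hPa = 100 Pa, so 19.4 Pa = 19.4 / 100 = 0.194 hPa. Final answer: 0.194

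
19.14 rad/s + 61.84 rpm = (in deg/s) 1468. Check: 19.14 rad/s is already in rad/s. 1 rpm = 0.10471976 rad/s, so 61.84 rpm = 61.84 * 0.10471976 = 6.4758697 rad/s. Sum: 19.14 + 6.4758697 = 25.61587 rad/s. 1 deg/s = 0.017453293 rad/s, so 25.61587 rad/s = 25.61587 / 0.017453293 = 1467.6812 deg/s ≈ 1468 deg/s (4 s.f.).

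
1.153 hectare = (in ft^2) 1 hectare = 10000 m^2, so 1.153 hectare = 1.153 * 10000 = 11530 m^2. 1 ft^2 = 0.09290304 m^2, so 11530 m^2 = 11530 / 0.09290304 = 124107.89 ft^2 ≈ 1.241e+05 ft^2 (4 s.f.). Final answer: 1.241e+05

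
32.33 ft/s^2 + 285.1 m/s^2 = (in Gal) 2.95e+04. Check: 1 ft/s^2 = 0.3048 m/s^2, so 32.33 ft/s^2 = 32.33 * 0.3048 = 9.854184 m/s^2. 285.1 m/s^2 is already in m/s^2. Sum: 9.854184 + 285.1 = 294.95418 m/s^2. 1 Gal = 0.01 m/s^2, so 294.95418 m/s^2 = 294.95418 / 0.01 = 29495.418 Gal ≈ 2.95e+04 Gal (4 s.f.).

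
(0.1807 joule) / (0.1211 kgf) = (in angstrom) 1.522e+09. Check: 0.1807 joule = 0.1807 J. 1 kgf = 9.80665 N, so 0.1211 kgf = 0.1211 * 9.80665 = 1.1875853 N. Combine: 0.1807 J / 1.1875853 N = 0.15215749 m. 1 angstrom = 1e-10 m, so 0.15215749 m = 0.15215749 / 1e-10 = 1.5215749e+09 angstrom ≈ 1.522e+09 angstrom (4 s.f.).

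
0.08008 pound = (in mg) 3.632e+04. Check: 1 pound = 0.45359237 kg, so 0.08008 pound = 0.08008 * 0.45359237 = 0.036323677 kg. 1 mg = 1e-06 kg, so 0.036323677 kg = 0.036323677 / 1e-06 = 36323.677 mg ≈ 3.632e+04 mg (4 s.f.).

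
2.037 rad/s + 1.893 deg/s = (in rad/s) 2.037 rad/s is already in rad/s. 1 deg/s = 0.017453293 rad/s, so 1.893 deg/s = 1.893 * 0.017453293 = 0.033039083 rad/s. Sum: 2.037 + 0.033039083 = 2.0700391 rad/s. Result: 2.0700391 rad/s ≈ 2.07 rad/s (4 s.f.). Final answer: 2.07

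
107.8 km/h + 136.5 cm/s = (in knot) 1 km/h = 0.27777778 m/s, so 107.8 km/h = 107.8 * 0.27777778 = 29.944444 m/s. 1 cm/s = 0.01 m/s, so 136.5 cm/s = 136.5 * 0.01 = 1.365 m/s. Sum: 29.944444 + 1.365 = 31.309444 m/s. 1 knot = 0.51444444 m/s, so 31.309444 m/s = 31.309444 / 0.51444444 = 60.860691 knot ≈ 60.86 knot (4 s.f.). Final answer: 60.86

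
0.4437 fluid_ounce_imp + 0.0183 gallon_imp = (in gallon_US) 1 fluid_ounce_imp = 2.8413063e-05 m^3, so 0.4437 fluid_ounce_imp = 0.4437 * 2.8413063e-05 = 1.2606876e-05 m^3. 1 gallon_imp = 0.00454609 m^3, so 0.0183 gallon_imp = 0.0183 * 0.00454609 = 8.3193447e-05 m^3. Sum: 1.2606876e-05 + 8.3193447e-05 = 9.5800323e-05 m^3. 1 gallon_US = 0.0037854118 m^3, so 9.5800323e-05 m^3 = 9.5800323e-05 / 0.0037854118 = 0.025307768 gallon_US ≈ 0.02531 gallon_US (4 s.f.). Final answer: 0.02531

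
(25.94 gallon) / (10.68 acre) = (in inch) 8.945e-05. Check: 1 gallon = 0.0037854118 m^3, so 25.94 gallon = 25.94 * 0.0037854118 = 0.098193582 m^3. 1 acre = 4046.8564 m^2, so 10.68 acre = 10.68 * 4046.8564 = 43220.427 m^2. Combine: 0.098193582 m^3 / 43220.427 m^2 = 2.2719253e-06 m. 1 inch = 0.0254 m, so 2.2719253e-06 m = 2.2719253e-06 / 0.0254 = 8.9445879e-05 inch ≈ 8.945e-05 inch (4 s.f.).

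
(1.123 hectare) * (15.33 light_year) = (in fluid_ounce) 1 hectare = 10000 m^2, so 1.123 hectare = 1.123 * 10000 = 11230 m^2. 1 light_year = 9.4607305e+15 m, so 15.33 light_year = 15.33 * 9.4607305e+15 = 1.45033e+17 m. Combine: 11230 m^2 * 1.45033e+17 m = 1.6287206e+21 m^3. 1 fluid_ounce = 2.957353e-05 m^3, so 1.6287206e+21 m^3 = 1.6287206e+21 / 2.957353e-05 = 5.5073594e+25 fluid_ounce ≈ 5.507e+25 fluid_ounce (4 s.f.). Final answer: 5.507e+25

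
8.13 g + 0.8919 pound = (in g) 412.7. Check: 1 g = 0.001 kg, so 8.13 g = 8.13 * 0.001 = 0.00813 kg. 1 pound = 0.45359237 kg, so 0.8919 pound = 0.8919 * 0.45359237 = 0.40455903 kg. Sum: 0.00813 + 0.40455903 = 0.41268903 kg. 1 g = 0.001 kg, so 0.41268903 kg = 0.41268903 / 0.001 = 412.68903 g ≈ 412.7 g (4 s.f.).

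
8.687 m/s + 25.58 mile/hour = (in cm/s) 2012. Check: 8.687 m/s is already in m/s. 1 mile/hour = 0.44704 m/s, so 25.58 mile/hour = 25.58 * 0.44704 = 11.435283 m/s. Sum: 8.687 + 11.435283 = 20.122283 m/s. 1 cm/s = 0.01 m/s, so 20.122283 m/s = 20.122283 / 0.01 = 2012.2283 cm/s ≈ 2012 cm/s (4 s.f.).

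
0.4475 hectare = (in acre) 1.106. Check: 1 hectare = 10000 m^2, so 0.4475 hectare = 0.4475 * 10000 = 4475 m^2. 1 acre = 4046.8564 m^2, so 4475 m^2 = 4475 / 4046.8564 = 1.1057966 acre ≈ 1.106 acre (4 s.f.).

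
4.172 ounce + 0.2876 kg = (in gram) 405.9. Check: 1 ounce = 0.028349523 kg, so 4.172 ounce = 4.172 * 0.028349523 = 0.11827421 kg. 0.2876 kg is already in kg. Sum: 0.11827421 + 0.2876 = 0.40587421 kg. 1 gram = 0.001 kg, so 0.40587421 kg = 0.40587421 / 0.001 = 405.87421 gram ≈ 405.9 gram (4 s.f.).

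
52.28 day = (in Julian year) 1 day = 86400 s, so 52.28 day = 52.28 * 86400 = 4516992 s. 1 Julian year = 31557600 s, so 4516992 s = 4516992 / 31557600 = 0.14313484 Julian year ≈ 0.1431 Julian year (4 s.f.). Final answer: 0.1431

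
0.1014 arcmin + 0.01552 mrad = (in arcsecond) 9.285. Check: 1 arcmin = 0.00029088821 rad, so 0.1014 arcmin = 0.1014 * 0.00029088821 = 2.9496064e-05 rad. 1 mrad = 0.001 rad, so 0.01552 mrad = 0.01552 * 0.001 = 1.552e-05 rad. Sum: 2.9496064e-05 + 1.552e-05 = 4.5016064e-05 rad. 1 arcsecond = 4.8481368e-06 rad, so 4.5016064e-05 rad = 4.5016064e-05 / 4.8481368e-06 = 9.2852298 arcsecond ≈ 9.285 arcsecond (4 s.f.).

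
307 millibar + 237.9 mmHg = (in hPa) 624.2. Check: 1 millibar = 100 Pa, so 307 millibar = 307 * 100 = 30700 Pa. 1 mmHg = 133.32237 Pa, so 237.9 mmHg = 237.9 * 133.32237 = 31717.391 Pa. Sum: 30700 + 31717.391 = 62417.391 Pa. 1 hPa = 100 Pa, so 62417.391 Pa = 62417.391 / 100 = 624.17391 hPa ≈ 624.2 hPa (4 s.f.).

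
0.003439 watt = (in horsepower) 4.612e-06. Check: 0.003439 watt = 0.003439 W. 1 horsepower = 745.69987 W, so 0.003439 W = 0.003439 / 745.69987 = 4.611775e-06 horsepower ≈ 4.612e-06 horsepower (4 s.f.).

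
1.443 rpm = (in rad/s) 0.1511. Check: 1 rpm = 0.10471976 rad/s, so 1.443 rpm = 1.443 * 0.10471976 = 0.15111061 rad/s. Result: 0.15111061 rad/s ≈ 0.1511 rad/s (4 s.f.).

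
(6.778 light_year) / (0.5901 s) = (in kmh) 1 light_year = 9.4607305e+15 m, so 6.778 light_year = 6.778 * 9.4607305e+15 = 6.4124831e+16 m. 0.5901 s is already in s. Combine: 6.4124831e+16 m / 0.5901 s = 1.0866774e+17 m/s. 1 kmh = 0.27777778 m/s, so 1.0866774e+17 m/s = 1.0866774e+17 / 0.27777778 = 3.9120385e+17 kmh ≈ 3.912e+17 kmh (4 s.f.). Final answer: 3.912e+17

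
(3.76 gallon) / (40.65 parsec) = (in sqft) 1.221e-19. Check: 1 gallon = 0.0037854118 m^3, so 3.76 gallon = 3.76 * 0.0037854118 = 0.014233148 m^3. 1 parsec = 3.0856776e+16 m, so 40.65 parsec = 40.65 * 3.0856776e+16 = 1.2543279e+18 m. Combine: 0.014233148 m^3 / 1.2543279e+18 m = 1.1347231e-20 m^2. 1 sqft = 0.09290304 m^2, so 1.1347231e-20 m^2 = 1.1347231e-20 / 0.09290304 = 1.2214057e-19 sqft ≈ 1.221e-19 sqft (4 s.f.).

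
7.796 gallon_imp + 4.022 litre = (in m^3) 0.03946. Check: 1 gallon_imp = 0.00454609 m^3, so 7.796 gallon_imp = 7.796 * 0.00454609 = 0.035441318 m^3. 1 litre = 0.001 m^3, so 4.022 litre = 4.022 * 0.001 = 0.004022 m^3. Sum: 0.035441318 + 0.004022 = 0.039463318 m^3. Result: 0.039463318 m^3 ≈ 0.03946 m^3 (4 s.f.).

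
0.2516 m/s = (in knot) 0.4891. Check: 1 knot = 0.51444444 m/s, so 0.2516 m/s = 0.2516 / 0.51444444 = 0.48907127 knot ≈ 0.4891 knot (4 s.f.).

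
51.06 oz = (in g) 1 oz = 0.028349523 kg, so 51.06 oz = 51.06 * 0.028349523 = 1.4475267 kg. 1 g = 0.001 kg, so 1.4475267 kg = 1.4475267 / 0.001 = 1447.5267 g ≈ 1448 g (4 s.f.). Final answer: 1448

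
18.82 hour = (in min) 1129. Check: 1 hour = 3600 s, so 18.82 hour = 18.82 * 3600 = 67752 s. 1 min = 60 s, so 67752 s = 67752 / 60 = 1129.2 min ≈ 1129 min (4 s.f.).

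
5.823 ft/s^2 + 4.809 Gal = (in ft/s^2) 5.981. Check: 1 ft/s^2 = 0.3048 m/s^2, so 5.823 ft/s^2 = 5.823 * 0.3048 = 1.7748504 m/s^2. 1 Gal = 0.01 m/s^2, so 4.809 Gal = 4.809 * 0.01 = 0.04809 m/s^2. Sum: 1.7748504 + 0.04809 = 1.8229404 m/s^2. 1 ft/s^2 = 0.3048 m/s^2, so 1.8229404 m/s^2 = 1.8229404 / 0.3048 = 5.9807756 ft/s^2 ≈ 5.981 ft/s^2 (4 s.f.).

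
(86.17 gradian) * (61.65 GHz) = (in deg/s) 4.781e+12. Check: 1 gradian = 0.015707963 rad, so 86.17 gradian = 86.17 * 0.015707963 = 1.3535552 rad. 1 GHz = 1e+09 Hz, so 61.65 GHz = 61.65 * 1e+09 = 6.165e+10 Hz. Combine: 1.3535552 rad * 6.165e+10 Hz = 8.3446678e+10 rad/s. 1 deg/s = 0.017453293 rad/s, so 8.3446678e+10 rad/s = 8.3446678e+10 / 0.017453293 = 4.7811424e+12 deg/s ≈ 4.781e+12 deg/s (4 s.f.).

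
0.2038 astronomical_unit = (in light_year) 1 astronomical_unit = 1.4959787e+11 m, so 0.2038 astronomical_unit = 0.2038 * 1.4959787e+11 = 3.0488046e+10 m. 1 light_year = 9.4607305e+15 m, so 3.0488046e+10 m = 3.0488046e+10 / 9.4607305e+15 = 3.222589e-06 light_year ≈ 3.223e-06 light_year (4 s.f.). Final answer: 3.223e-06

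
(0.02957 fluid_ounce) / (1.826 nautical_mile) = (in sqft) 1 fluid_ounce = 2.957353e-05 m^3, so 0.02957 fluid_ounce = 0.02957 * 2.957353e-05 = 8.7448927e-07 m^3. 1 nautical_mile = 1852 m, so 1.826 nautical_mile = 1.826 * 1852 = 3381.752 m. Combine: 8.7448927e-07 m^3 / 3381.752 m = 2.585906e-10 m^2. 1 sqft = 0.09290304 m^2, so 2.585906e-10 m^2 = 2.585906e-10 / 0.09290304 = 2.783446e-09 sqft ≈ 2.783e-09 sqft (4 s.f.). Final answer: 2.783e-09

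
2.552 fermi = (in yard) 1 fermi = 1e-15 m, so 2.552 fermi = 2.552 * 1e-15 = 2.552e-15 m. 1 yard = 0.9144 m, so 2.552e-15 m = 2.552e-15 / 0.9144 = 2.7909011e-15 yard ≈ 2.791e-15 yard (4 s.f.). Final answer: 2.791e-15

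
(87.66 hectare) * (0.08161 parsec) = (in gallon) 5.832e+23. Check: 1 hectare = 10000 m^2, so 87.66 hectare = 87.66 * 10000 = 876600 m^2. 1 parsec = 3.0856776e+16 m, so 0.08161 parsec = 0.08161 * 3.0856776e+16 = 2.5182215e+15 m. Combine: 876600 m^2 * 2.5182215e+15 m = 2.2074729e+21 m^3. 1 gallon = 0.0037854118 m^3, so 2.2074729e+21 m^3 = 2.2074729e+21 / 0.0037854118 = 5.8315266e+23 gallon ≈ 5.832e+23 gallon (4 s.f.).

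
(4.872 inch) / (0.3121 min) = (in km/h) 1 inch = 0.0254 m, so 4.872 inch = 4.872 * 0.0254 = 0.1237488 m. 1 min = 60 s, so 0.3121 min = 0.3121 * 60 = 18.726 s. Combine: 0.1237488 m / 18.726 s = 0.0066083947 m/s. 1 km/h = 0.27777778 m/s, so 0.0066083947 m/s = 0.0066083947 / 0.27777778 = 0.023790221 km/h ≈ 0.02379 km/h (4 s.f.). Final answer: 0.02379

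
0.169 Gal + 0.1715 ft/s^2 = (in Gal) 5.396. Check: 1 Gal = 0.01 m/s^2, so 0.169 Gal = 0.169 * 0.01 = 0.00169 m/s^2. 1 ft/s^2 = 0.3048 m/s^2, so 0.1715 ft/s^2 = 0.1715 * 0.3048 = 0.0522732 m/s^2. Sum: 0.00169 + 0.0522732 = 0.0539632 m/s^2. 1 Gal = 0.01 m/s^2, so 0.0539632 m/s^2 = 0.0539632 / 0.01 = 5.39632 Gal ≈ 5.396 Gal (4 s.f.).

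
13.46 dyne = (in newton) 1 dyne = 1e-05 N, so 13.46 dyne = 13.46 * 1e-05 = 0.0001346 N. 0.0001346 N = 0.0001346 newton. Final answer: 0.0001346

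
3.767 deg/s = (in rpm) 0.6278. Check: 1 deg/s = 0.017453293 rad/s, so 3.767 deg/s = 3.767 * 0.017453293 = 0.065746553 rad/s. 1 rpm = 0.10471976 rad/s, so 0.065746553 rad/s = 0.065746553 / 0.10471976 = 0.62783333 rpm ≈ 0.6278 rpm (4 s.f.).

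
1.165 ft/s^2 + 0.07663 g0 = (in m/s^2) 1 ft/s^2 = 0.3048 m/s^2, so 1.165 ft/s^2 = 1.165 * 0.3048 = 0.355092 m/s^2. 1 g0 = 9.80665 m/s^2, so 0.07663 g0 = 0.07663 * 9.80665 = 0.75148359 m/s^2. Sum: 0.355092 + 0.75148359 = 1.1065756 m/s^2. Result: 1.1065756 m/s^2 ≈ 1.107 m/s^2 (4 s.f.). Final answer: 1.107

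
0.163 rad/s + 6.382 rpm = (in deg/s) 0.163 rad/s is already in rad/s. 1 rpm = 0.10471976 rad/s, so 6.382 rpm = 6.382 * 0.10471976 = 0.66832148 rad/s. Sum: 0.163 + 0.66832148 = 0.83132148 rad/s. 1 deg/s = 0.017453293 rad/s, so 0.83132148 rad/s = 0.83132148 / 0.017453293 = 47.631212 deg/s ≈ 47.63 deg/s (4 s.f.). Final answer: 47.63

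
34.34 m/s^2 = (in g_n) 1 g_n = 9.80665 m/s^2, so 34.34 m/s^2 = 34.34 / 9.80665 = 3.5017055 g_n ≈ 3.502 g_n (4 s.f.). Final answer: 3.502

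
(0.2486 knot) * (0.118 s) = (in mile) 9.377e-06. Check: 1 knot = 0.51444444 m/s, so 0.2486 knot = 0.2486 * 0.51444444 = 0.12789089 m/s. 0.118 s is already in s. Combine: 0.12789089 m/s * 0.118 s = 0.015091125 m. 1 mile = 1609.344 m, so 0.015091125 m = 0.015091125 / 1609.344 = 9.3771903e-06 mile ≈ 9.377e-06 mile (4 s.f.).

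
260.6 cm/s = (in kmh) 1 cm/s = 0.01 m/s, so 260.6 cm/s = 260.6 * 0.01 = 2.606 m/s. 1 kmh = 0.27777778 m/s, so 2.606 m/s = 2.606 / 0.27777778 = 9.3816 kmh ≈ 9.382 kmh (4 s.f.). Final answer: 9.382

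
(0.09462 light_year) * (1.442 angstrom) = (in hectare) 1 light_year = 9.4607305e+15 m, so 0.09462 light_year = 0.09462 * 9.4607305e+15 = 8.9517432e+14 m. 1 angstrom = 1e-10 m, so 1.442 angstrom = 1.442 * 1e-10 = 1.442e-10 m. Combine: 8.9517432e+14 m * 1.442e-10 m = 129084.14 m^2. 1 hectare = 10000 m^2, so 129084.14 m^2 = 129084.14 / 10000 = 12.908414 hectare ≈ 12.91 hectare (4 s.f.). Final answer: 12.91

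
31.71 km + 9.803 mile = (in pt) 1.346e+08. Check: 1 km = 1000 m, so 31.71 km = 31.71 * 1000 = 31710 m. 1 mile = 1609.344 m, so 9.803 mile = 9.803 * 1609.344 = 15776.399 m. Sum: 31710 + 15776.399 = 47486.399 m. 1 pt = 0.00035277778 m, so 47486.399 m = 47486.399 / 0.00035277778 = 1.3460712e+08 pt ≈ 1.346e+08 pt (4 s.f.).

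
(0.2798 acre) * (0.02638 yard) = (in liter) 2.731e+04. Check: 1 acre = 4046.8564 m^2, so 0.2798 acre = 0.2798 * 4046.8564 = 1132.3104 m^2. 1 yard = 0.9144 m, so 0.02638 yard = 0.02638 * 0.9144 = 0.024121872 m. Combine: 1132.3104 m^2 * 0.024121872 m = 27.313447 m^3. 1 liter = 0.001 m^3, so 27.313447 m^3 = 27.313447 / 0.001 = 27313.447 liter ≈ 2.731e+04 liter (4 s.f.).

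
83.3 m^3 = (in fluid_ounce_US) 2.817e+06. Check: 1 fluid_ounce_US = 2.957353e-05 m^3, so 83.3 m^3 = 83.3 / 2.957353e-05 = 2816708.1 fluid_ounce_US ≈ 2.817e+06 fluid_ounce_US (4 s.f.).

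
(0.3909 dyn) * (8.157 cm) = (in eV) 1 dyn = 1e-05 N, so 0.3909 dyn = 0.3909 * 1e-05 = 3.909e-06 N. 1 cm = 0.01 m, so 8.157 cm = 8.157 * 0.01 = 0.08157 m. Combine: 3.909e-06 N * 0.08157 m = 3.1885713e-07 J. 1 eV = 1.6021766e-19 J, so 3.1885713e-07 J = 3.1885713e-07 / 1.6021766e-19 = 1.9901497e+12 eV ≈ 1.99e+12 eV (4 s.f.). Final answer: 1.99e+12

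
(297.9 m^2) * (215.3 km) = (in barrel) 297.9 m^2 is already in m^2. 1 km = 1000 m, so 215.3 km = 215.3 * 1000 = 215300 m. Combine: 297.9 m^2 * 215300 m = 64137870 m^3. 1 barrel = 0.15898729 m^3, so 64137870 m^3 = 64137870 / 0.15898729 = 4.0341507e+08 barrel ≈ 4.034e+08 barrel (4 s.f.). Final answer: 4.034e+08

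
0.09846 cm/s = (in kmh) 0.003545. Check: 1 cm/s = 0.01 m/s, so 0.09846 cm/s = 0.09846 * 0.01 = 0.0009846 m/s. 1 kmh = 0.27777778 m/s, so 0.0009846 m/s = 0.0009846 / 0.27777778 = 0.00354456 kmh ≈ 0.003545 kmh (4 s.f.).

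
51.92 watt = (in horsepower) 0.06963. Check: 51.92 watt = 51.92 W. 1 horsepower = 745.69987 W, so 51.92 W = 51.92 / 745.69987 = 0.069625867 horsepower ≈ 0.06963 horsepower (4 s.f.).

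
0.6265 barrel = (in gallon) 26.31. Check: 1 barrel = 0.15898729 m^3, so 0.6265 barrel = 0.6265 * 0.15898729 = 0.09960554 m^3. 1 gallon = 0.0037854118 m^3, so 0.09960554 m^3 = 0.09960554 / 0.0037854118 = 26.313 gallon ≈ 26.31 gallon (4 s.f.).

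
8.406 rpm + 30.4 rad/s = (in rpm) 298.7. Check: 1 rpm = 0.10471976 rad/s, so 8.406 rpm = 8.406 * 0.10471976 = 0.88027426 rad/s. 30.4 rad/s is already in rad/s. Sum: 0.88027426 + 30.4 = 31.280274 rad/s. 1 rpm = 0.10471976 rad/s, so 31.280274 rad/s = 31.280274 / 0.10471976 = 298.70462 rpm ≈ 298.7 rpm (4 s.f.).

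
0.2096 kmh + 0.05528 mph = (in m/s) 1 kmh = 0.27777778 m/s, so 0.2096 kmh = 0.2096 * 0.27777778 = 0.058222222 m/s. 1 mph = 0.44704 m/s, so 0.05528 mph = 0.05528 * 0.44704 = 0.024712371 m/s. Sum: 0.058222222 + 0.024712371 = 0.082934593 m/s. Result: 0.082934593 m/s ≈ 0.08293 m/s (4 s.f.). Final answer: 0.08293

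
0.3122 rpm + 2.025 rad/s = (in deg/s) 117.9. Check: 1 rpm = 0.10471976 rad/s, so 0.3122 rpm = 0.3122 * 0.10471976 = 0.032693508 rad/s. 2.025 rad/s is already in rad/s. Sum: 0.032693508 + 2.025 = 2.0576935 rad/s. 1 deg/s = 0.017453293 rad/s, so 2.0576935 rad/s = 2.0576935 / 0.017453293 = 117.89715 deg/s ≈ 117.9 deg/s (4 s.f.).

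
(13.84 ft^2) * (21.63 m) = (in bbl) 174.9. Check: 1 ft^2 = 0.09290304 m^2, so 13.84 ft^2 = 13.84 * 0.09290304 = 1.2857781 m^2. 21.63 m is already in m. Combine: 1.2857781 m^2 * 21.63 m = 27.81138 m^3. 1 bbl = 0.15898729 m^3, so 27.81138 m^3 = 27.81138 / 0.15898729 = 174.92832 bbl ≈ 174.9 bbl (4 s.f.).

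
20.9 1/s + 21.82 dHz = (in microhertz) 20.9 1/s = 20.9 Hz. 1 dHz = 0.1 Hz, so 21.82 dHz = 21.82 * 0.1 = 2.182 Hz. Sum: 20.9 + 2.182 = 23.082 Hz. 1 microhertz = 1e-06 Hz, so 23.082 Hz = 23.082 / 1e-06 = 23082000 microhertz ≈ 2.308e+07 microhertz (4 s.f.). Final answer: 2.308e+07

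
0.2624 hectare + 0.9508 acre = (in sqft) 1 hectare = 10000 m^2, so 0.2624 hectare = 0.2624 * 10000 = 2624 m^2. 1 acre = 4046.8564 m^2, so 0.9508 acre = 0.9508 * 4046.8564 = 3847.7511 m^2. Sum: 2624 + 3847.7511 = 6471.7511 m^2. 1 sqft = 0.09290304 m^2, so 6471.7511 m^2 = 6471.7511 / 0.09290304 = 69661.349 sqft ≈ 6.966e+04 sqft (4 s.f.). Final answer: 6.966e+04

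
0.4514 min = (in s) 27.08. Check: 1 min = 60 s, so 0.4514 min = 0.4514 * 60 = 27.084 s. Result: 27.084 s ≈ 27.08 s (4 s.f.).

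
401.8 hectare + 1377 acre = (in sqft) 1.032e+08. Check: 1 hectare = 10000 m^2, so 401.8 hectare = 401.8 * 10000 = 4018000 m^2. 1 acre = 4046.8564 m^2, so 1377 acre = 1377 * 4046.8564 = 5572521.3 m^2. Sum: 4018000 + 5572521.3 = 9590521.3 m^2. 1 sqft = 0.09290304 m^2, so 9590521.3 m^2 = 9590521.3 / 0.09290304 = 1.0323151e+08 sqft ≈ 1.032e+08 sqft (4 s.f.).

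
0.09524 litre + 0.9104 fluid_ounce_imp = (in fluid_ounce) 1 litre = 0.001 m^3, so 0.09524 litre = 0.09524 * 0.001 = 9.524e-05 m^3. 1 fluid_ounce_imp = 2.8413063e-05 m^3, so 0.9104 fluid_ounce_imp = 0.9104 * 2.8413063e-05 = 2.5867252e-05 m^3. Sum: 9.524e-05 + 2.5867252e-05 = 0.00012110725 m^3. 1 fluid_ounce = 2.957353e-05 m^3, so 0.00012110725 m^3 = 0.00012110725 / 2.957353e-05 = 4.0951234 fluid_ounce ≈ 4.095 fluid_ounce (4 s.f.). Final answer: 4.095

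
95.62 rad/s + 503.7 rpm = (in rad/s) 148.4. Check: 95.62 rad/s is already in rad/s. 1 rpm = 0.10471976 rad/s, so 503.7 rpm = 503.7 * 0.10471976 = 52.747341 rad/s. Sum: 95.62 + 52.747341 = 148.36734 rad/s. Result: 148.36734 rad/s ≈ 148.4 rad/s (4 s.f.).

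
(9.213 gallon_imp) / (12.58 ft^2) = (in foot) 0.1176. Check: 1 gallon_imp = 0.00454609 m^3, so 9.213 gallon_imp = 9.213 * 0.00454609 = 0.041883127 m^3. 1 ft^2 = 0.09290304 m^2, so 12.58 ft^2 = 12.58 * 0.09290304 = 1.1687202 m^2. Combine: 0.041883127 m^3 / 1.1687202 m^2 = 0.035836743 m. 1 foot = 0.3048 m, so 0.035836743 m = 0.035836743 / 0.3048 = 0.11757462 foot ≈ 0.1176 foot (4 s.f.).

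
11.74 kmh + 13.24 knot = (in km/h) 36.26. Check: 1 kmh = 0.27777778 m/s, so 11.74 kmh = 11.74 * 0.27777778 = 3.2611111 m/s. 1 knot = 0.51444444 m/s, so 13.24 knot = 13.24 * 0.51444444 = 6.8112444 m/s. Sum: 3.2611111 + 6.8112444 = 10.072356 m/s. 1 km/h = 0.27777778 m/s, so 10.072356 m/s = 10.072356 / 0.27777778 = 36.26048 km/h ≈ 36.26 km/h (4 s.f.).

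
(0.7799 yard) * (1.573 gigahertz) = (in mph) 2.509e+09. Check: 1 yard = 0.9144 m, so 0.7799 yard = 0.7799 * 0.9144 = 0.71314056 m. 1 gigahertz = 1e+09 Hz, so 1.573 gigahertz = 1.573 * 1e+09 = 1.573e+09 Hz. Combine: 0.71314056 m * 1.573e+09 Hz = 1.1217701e+09 m/s. 1 mph = 0.44704 m/s, so 1.1217701e+09 m/s = 1.1217701e+09 / 0.44704 = 2.5093282e+09 mph ≈ 2.509e+09 mph (4 s.f.).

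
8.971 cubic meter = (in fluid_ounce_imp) 3.157e+05. Check: 8.971 cubic meter = 8.971 m^3. 1 fluid_ounce_imp = 2.8413063e-05 m^3, so 8.971 m^3 = 8.971 / 2.8413063e-05 = 315735.06 fluid_ounce_imp ≈ 3.157e+05 fluid_ounce_imp (4 s.f.).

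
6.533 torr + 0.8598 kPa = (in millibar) 17.31. Check: 1 torr = 133.32237 Pa, so 6.533 torr = 6.533 * 133.32237 = 870.99503 Pa. 1 kPa = 1000 Pa, so 0.8598 kPa = 0.8598 * 1000 = 859.8 Pa. Sum: 870.99503 + 859.8 = 1730.795 Pa. 1 millibar = 100 Pa, so 1730.795 Pa = 1730.795 / 100 = 17.30795 millibar ≈ 17.31 millibar (4 s.f.).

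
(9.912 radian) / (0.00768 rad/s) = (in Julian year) 9.912 radian = 9.912 rad. 0.00768 rad/s is already in rad/s. Combine: 9.912 rad / 0.00768 rad/s = 1290.625 s. 1 Julian year = 31557600 s, so 1290.625 s = 1290.625 / 31557600 = 4.0897438e-05 Julian year ≈ 4.09e-05 Julian year (4 s.f.). Final answer: 4.09e-05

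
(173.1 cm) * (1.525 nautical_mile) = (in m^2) 1 cm = 0.01 m, so 173.1 cm = 173.1 * 0.01 = 1.731 m. 1 nautical_mile = 1852 m, so 1.525 nautical_mile = 1.525 * 1852 = 2824.3 m. Combine: 1.731 m * 2824.3 m = 4888.8633 m^2. Result: 4888.8633 m^2 ≈ 4889 m^2 (4 s.f.). Final answer: 4889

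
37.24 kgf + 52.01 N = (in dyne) 4.172e+07. Check: 1 kgf = 9.80665 N, so 37.24 kgf = 37.24 * 9.80665 = 365.19965 N. 52.01 N is already in N. Sum: 365.19965 + 52.01 = 417.20965 N. 1 dyne = 1e-05 N, so 417.20965 N = 417.20965 / 1e-05 = 41720965 dyne ≈ 4.172e+07 dyne (4 s.f.).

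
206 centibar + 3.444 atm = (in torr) 1 centibar = 1000 Pa, so 206 centibar = 206 * 1000 = 206000 Pa. 1 atm = 101325 Pa, so 3.444 atm = 3.444 * 101325 = 348963.3 Pa. Sum: 206000 + 348963.3 = 554963.3 Pa. 1 torr = 133.32237 Pa, so 554963.3 Pa = 554963.3 / 133.32237 = 4162.5671 torr ≈ 4163 torr (4 s.f.). Final answer: 4163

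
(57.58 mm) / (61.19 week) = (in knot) 3.024e-09. Check: 1 mm = 0.001 m, so 57.58 mm = 57.58 * 0.001 = 0.05758 m. 1 week = 604800 s, so 61.19 week = 61.19 * 604800 = 37007712 s. Combine: 0.05758 m / 37007712 s = 1.5558919e-09 m/s. 1 knot = 0.51444444 m/s, so 1.5558919e-09 m/s = 1.5558919e-09 / 0.51444444 = 3.0244119e-09 knot ≈ 3.024e-09 knot (4 s.f.).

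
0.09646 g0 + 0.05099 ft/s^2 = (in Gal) 1 g0 = 9.80665 m/s^2, so 0.09646 g0 = 0.09646 * 9.80665 = 0.94594946 m/s^2. 1 ft/s^2 = 0.3048 m/s^2, so 0.05099 ft/s^2 = 0.05099 * 0.3048 = 0.015541752 m/s^2. Sum: 0.94594946 + 0.015541752 = 0.96149121 m/s^2. 1 Gal = 0.01 m/s^2, so 0.96149121 m/s^2 = 0.96149121 / 0.01 = 96.149121 Gal ≈ 96.15 Gal (4 s.f.). Final answer: 96.15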